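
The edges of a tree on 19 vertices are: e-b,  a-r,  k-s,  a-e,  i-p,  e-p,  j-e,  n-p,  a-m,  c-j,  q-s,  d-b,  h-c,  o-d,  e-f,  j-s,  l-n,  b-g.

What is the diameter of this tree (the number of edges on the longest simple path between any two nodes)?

A longest path is h–c–j–e–p–n–l, with 6 edges.

6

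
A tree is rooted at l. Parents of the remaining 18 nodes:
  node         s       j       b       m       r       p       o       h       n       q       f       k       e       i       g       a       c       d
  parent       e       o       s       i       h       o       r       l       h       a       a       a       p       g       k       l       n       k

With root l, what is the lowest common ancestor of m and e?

l

Path m→root: m i g k a l; path e→root: e p o r h l.
First common node: l.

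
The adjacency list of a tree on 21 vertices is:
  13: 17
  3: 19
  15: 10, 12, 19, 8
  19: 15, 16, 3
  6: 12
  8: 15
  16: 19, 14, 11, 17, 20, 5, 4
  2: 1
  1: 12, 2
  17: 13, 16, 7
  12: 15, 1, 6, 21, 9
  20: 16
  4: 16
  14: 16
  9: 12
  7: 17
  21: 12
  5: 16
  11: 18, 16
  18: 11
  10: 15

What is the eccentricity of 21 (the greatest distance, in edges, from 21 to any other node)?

The node farthest from 21 is 13 (18, 7 also at distance 6), via 21-12-15-19-16-17-13 — 6 edges.

6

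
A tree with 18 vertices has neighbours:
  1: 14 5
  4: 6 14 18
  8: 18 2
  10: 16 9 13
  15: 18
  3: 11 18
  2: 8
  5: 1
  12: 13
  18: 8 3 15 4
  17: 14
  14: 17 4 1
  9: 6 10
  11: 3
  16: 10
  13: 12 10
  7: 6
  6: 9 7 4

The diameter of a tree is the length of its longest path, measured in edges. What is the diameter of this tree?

BFS from 12 reaches 5 last, at distance 8; BFS from 5 confirms no node is farther.
Path: 12 – 13 – 10 – 9 – 6 – 4 – 14 – 1 – 5.

8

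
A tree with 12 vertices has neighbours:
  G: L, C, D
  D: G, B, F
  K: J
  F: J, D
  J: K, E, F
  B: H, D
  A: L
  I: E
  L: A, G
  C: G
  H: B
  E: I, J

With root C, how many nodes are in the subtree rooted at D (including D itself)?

D's subtree: {D, F, B, J, H, K, E, I}, size 8.

8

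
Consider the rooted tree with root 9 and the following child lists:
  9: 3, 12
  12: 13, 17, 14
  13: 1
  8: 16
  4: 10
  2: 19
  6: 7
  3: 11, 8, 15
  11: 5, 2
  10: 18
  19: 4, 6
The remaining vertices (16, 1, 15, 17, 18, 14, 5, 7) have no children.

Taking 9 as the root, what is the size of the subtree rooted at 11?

9

Descendants of 11 (including itself): 11, 2, 5, 19, 6, 4, 7, 10, 18. That's 9.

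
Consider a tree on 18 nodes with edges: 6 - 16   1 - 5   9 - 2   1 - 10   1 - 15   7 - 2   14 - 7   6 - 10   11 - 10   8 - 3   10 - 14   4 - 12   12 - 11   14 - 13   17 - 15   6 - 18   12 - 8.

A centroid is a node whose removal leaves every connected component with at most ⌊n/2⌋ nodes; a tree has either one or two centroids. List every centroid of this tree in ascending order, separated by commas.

Removing 10 splits the tree into components of sizes 5, 5, 4, 3; the largest is 5 ≤ ⌊18/2⌋ = 9.
Every other node leaves some component of size > 9, so the centroid is unique.

10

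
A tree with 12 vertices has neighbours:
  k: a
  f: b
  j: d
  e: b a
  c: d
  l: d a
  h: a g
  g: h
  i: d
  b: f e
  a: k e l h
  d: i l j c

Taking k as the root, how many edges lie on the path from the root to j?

Path from k to j: k–a–l–d–j, which has 4 edges.

4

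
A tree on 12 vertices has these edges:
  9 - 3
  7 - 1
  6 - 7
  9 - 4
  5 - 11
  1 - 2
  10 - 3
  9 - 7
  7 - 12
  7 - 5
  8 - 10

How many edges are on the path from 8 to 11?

The path is 8 - 10 - 3 - 9 - 7 - 5 - 11, which has 6 edges.

6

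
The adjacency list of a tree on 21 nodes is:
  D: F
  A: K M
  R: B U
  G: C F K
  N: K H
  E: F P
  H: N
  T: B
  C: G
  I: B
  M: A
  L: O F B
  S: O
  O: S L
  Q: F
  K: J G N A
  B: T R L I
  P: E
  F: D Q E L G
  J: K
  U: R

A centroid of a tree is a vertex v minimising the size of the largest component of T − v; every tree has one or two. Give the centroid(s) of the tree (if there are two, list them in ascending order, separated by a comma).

F

Delete F: the remaining components have sizes 8, 8, 2, 1, 1. Max 8 ≤ 10, so F is a centroid.
Every other node leaves some component of size > 10, so the centroid is unique.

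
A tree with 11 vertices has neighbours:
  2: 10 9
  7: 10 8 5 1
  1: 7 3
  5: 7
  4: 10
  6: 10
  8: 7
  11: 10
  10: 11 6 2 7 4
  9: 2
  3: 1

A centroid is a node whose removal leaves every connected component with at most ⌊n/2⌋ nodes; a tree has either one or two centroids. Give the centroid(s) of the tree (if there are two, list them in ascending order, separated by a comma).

10

Removing 10 splits the tree into components of sizes 5, 2, 1, 1, 1; the largest is 5 ≤ ⌊11/2⌋ = 5.
Every other node leaves some component of size > 5, so the centroid is unique.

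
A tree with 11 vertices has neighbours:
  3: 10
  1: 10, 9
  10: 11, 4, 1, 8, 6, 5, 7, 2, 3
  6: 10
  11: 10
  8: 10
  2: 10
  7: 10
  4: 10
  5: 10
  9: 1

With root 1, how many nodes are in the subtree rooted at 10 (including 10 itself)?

10's subtree: {10, 3, 4, 5, 6, 2, 8, 11, 7}, size 9.

9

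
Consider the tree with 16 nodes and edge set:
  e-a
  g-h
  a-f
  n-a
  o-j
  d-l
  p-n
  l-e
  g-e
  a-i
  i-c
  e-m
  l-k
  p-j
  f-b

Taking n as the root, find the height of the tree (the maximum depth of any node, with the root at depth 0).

The longest root-to-leaf path is n → a → e → g → h (4 edges).

4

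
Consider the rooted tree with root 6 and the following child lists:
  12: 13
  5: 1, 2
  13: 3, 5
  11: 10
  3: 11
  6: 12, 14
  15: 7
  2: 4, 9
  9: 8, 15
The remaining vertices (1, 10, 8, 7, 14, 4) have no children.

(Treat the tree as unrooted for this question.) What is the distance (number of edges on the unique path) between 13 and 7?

5

The path is 13 - 5 - 2 - 9 - 15 - 7, which has 5 edges.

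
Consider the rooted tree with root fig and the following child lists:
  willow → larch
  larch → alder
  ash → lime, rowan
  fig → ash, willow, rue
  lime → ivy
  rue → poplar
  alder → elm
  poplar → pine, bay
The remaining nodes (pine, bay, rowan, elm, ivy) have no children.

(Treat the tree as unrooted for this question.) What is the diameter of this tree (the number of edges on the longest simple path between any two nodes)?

7

A longest path is elm–alder–larch–willow–fig–rue–poplar–bay, with 7 edges.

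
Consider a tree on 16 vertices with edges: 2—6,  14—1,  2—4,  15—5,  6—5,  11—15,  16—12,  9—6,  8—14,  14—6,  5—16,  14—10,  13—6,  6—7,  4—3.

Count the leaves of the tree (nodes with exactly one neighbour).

9

Degree-1 nodes: 1, 3, 7, 8, 9, 10, 11, 12, 13 — 9 of them.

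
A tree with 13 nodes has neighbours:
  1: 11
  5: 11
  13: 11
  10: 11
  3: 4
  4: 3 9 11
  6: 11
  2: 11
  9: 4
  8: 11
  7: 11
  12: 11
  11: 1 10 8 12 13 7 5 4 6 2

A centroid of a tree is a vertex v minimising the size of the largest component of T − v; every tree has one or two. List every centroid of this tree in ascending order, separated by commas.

11

If 11 is removed the pieces have sizes 3, 1, 1, 1, 1, 1, 1, 1, 1, 1, all ≤ ⌊13/2⌋ = 6.
Every other node leaves some component of size > 6, so the centroid is unique.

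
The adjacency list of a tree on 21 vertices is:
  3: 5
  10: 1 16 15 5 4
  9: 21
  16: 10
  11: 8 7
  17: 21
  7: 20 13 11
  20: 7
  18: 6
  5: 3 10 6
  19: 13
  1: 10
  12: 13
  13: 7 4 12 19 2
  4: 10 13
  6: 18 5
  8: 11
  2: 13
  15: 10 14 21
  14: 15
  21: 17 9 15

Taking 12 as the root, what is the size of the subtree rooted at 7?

Descendants of 7 (including itself): 7, 11, 20, 8. That's 4.

4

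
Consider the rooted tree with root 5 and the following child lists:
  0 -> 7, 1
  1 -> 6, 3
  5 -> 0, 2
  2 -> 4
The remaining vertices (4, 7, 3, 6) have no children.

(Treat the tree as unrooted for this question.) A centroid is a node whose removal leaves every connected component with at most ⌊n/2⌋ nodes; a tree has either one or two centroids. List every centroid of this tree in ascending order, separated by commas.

0

If 0 is removed the pieces have sizes 3, 3, 1, all ≤ ⌊8/2⌋ = 4.
No neighbour of 0 does as well, so 0 is the unique centroid.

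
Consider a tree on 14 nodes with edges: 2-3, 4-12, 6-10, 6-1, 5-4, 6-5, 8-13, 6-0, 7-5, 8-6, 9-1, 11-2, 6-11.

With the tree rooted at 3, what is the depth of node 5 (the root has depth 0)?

4

3 – 2 – 11 – 6 – 5 — 4 edges.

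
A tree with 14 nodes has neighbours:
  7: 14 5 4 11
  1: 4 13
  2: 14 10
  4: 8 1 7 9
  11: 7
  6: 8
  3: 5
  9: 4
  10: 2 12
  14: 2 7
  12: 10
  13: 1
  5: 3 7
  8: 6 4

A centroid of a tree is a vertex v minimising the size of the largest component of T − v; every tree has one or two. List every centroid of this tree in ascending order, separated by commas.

Delete 7: the remaining components have sizes 6, 4, 2, 1. Max 6 ≤ 7, so 7 is a centroid.
No neighbour of 7 does as well, so 7 is the unique centroid.

7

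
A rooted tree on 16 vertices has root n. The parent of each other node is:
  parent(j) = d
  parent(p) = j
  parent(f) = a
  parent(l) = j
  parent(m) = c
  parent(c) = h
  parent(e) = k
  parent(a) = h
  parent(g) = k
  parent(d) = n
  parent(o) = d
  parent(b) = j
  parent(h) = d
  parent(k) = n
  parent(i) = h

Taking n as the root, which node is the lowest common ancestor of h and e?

n

Path h→root: h d n; path e→root: e k n.
First common node: n.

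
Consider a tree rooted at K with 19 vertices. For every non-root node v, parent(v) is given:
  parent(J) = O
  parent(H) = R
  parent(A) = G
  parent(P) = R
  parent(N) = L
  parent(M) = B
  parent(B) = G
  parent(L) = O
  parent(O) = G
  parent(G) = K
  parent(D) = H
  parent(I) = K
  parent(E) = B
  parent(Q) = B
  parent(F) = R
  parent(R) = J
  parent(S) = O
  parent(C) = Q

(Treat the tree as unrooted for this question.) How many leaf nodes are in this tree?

10

The leaves are A, C, D, E, F, I, M, N, P, S.
That is 10 leaves.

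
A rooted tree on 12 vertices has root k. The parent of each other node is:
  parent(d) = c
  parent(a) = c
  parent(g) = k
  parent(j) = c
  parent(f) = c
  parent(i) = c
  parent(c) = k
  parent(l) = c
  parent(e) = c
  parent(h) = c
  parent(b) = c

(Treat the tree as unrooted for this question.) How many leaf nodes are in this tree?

10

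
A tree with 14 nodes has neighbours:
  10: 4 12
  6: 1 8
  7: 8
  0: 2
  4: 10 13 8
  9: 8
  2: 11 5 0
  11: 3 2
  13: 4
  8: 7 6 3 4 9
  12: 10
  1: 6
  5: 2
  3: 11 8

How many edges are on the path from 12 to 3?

4

12–10–4–8–3: 4 edges.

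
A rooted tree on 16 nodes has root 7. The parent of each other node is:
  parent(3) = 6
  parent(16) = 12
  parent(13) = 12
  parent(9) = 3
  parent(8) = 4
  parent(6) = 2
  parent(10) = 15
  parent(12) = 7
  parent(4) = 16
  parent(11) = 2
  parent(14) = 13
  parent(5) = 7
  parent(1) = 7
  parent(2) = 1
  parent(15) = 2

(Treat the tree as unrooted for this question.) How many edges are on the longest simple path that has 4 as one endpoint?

8

A farthest node from 4 is 9.
The path 4-16-12-7-1-2-6-3-9 has 8 edges.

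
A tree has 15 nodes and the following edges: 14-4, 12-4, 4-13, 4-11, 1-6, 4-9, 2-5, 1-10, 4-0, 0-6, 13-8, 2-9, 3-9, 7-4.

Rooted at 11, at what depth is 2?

3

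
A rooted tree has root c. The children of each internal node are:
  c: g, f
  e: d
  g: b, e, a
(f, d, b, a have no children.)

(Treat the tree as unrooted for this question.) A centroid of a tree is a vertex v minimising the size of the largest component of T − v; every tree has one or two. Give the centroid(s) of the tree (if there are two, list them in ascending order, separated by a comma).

g

If g is removed the pieces have sizes 2, 2, 1, 1, all ≤ ⌊7/2⌋ = 3.
No neighbour of g does as well, so g is the unique centroid.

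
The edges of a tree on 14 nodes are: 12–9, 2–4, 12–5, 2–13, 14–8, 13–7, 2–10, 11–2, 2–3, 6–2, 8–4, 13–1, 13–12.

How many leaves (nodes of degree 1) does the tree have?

9

The leaves are 1, 3, 5, 6, 7, 9, 10, 11, 14.
That is 9 leaves.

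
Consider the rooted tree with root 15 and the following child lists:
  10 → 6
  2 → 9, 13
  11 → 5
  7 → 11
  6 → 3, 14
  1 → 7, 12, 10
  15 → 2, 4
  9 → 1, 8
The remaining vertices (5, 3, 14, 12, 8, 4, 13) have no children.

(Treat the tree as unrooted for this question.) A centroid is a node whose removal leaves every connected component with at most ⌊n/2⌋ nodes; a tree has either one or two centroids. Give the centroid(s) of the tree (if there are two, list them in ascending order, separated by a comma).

Delete 1: the remaining components have sizes 6, 4, 3, 1. Max 6 ≤ 7, so 1 is a centroid.
Every other node leaves some component of size > 7, so the centroid is unique.

1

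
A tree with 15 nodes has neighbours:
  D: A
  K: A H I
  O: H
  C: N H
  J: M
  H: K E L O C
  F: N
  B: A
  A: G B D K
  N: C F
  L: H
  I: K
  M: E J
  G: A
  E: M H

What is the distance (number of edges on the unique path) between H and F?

Walking from H: H – C – N – F. Length 3.

3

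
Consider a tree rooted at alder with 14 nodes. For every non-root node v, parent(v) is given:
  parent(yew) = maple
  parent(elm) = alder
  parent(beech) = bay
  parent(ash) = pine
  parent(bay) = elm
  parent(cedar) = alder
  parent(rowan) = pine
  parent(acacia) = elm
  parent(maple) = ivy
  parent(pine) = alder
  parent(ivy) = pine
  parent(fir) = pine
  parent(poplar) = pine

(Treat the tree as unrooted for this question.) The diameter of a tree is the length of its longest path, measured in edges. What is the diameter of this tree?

7

BFS from beech reaches yew last, at distance 7; BFS from yew confirms no node is farther.
Path: beech–bay–elm–alder–pine–ivy–maple–yew.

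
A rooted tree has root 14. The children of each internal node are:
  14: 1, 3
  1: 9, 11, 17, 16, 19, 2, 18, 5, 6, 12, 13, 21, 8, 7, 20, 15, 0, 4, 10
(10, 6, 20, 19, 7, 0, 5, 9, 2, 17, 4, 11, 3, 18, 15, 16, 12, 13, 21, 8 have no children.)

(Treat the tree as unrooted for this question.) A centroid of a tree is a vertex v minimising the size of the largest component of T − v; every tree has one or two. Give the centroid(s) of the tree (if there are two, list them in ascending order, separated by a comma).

1

If 1 is removed the pieces have sizes 2, 1, 1, 1, 1, 1, 1, 1, 1, 1, 1, 1, 1, 1, 1, 1, 1, 1, 1, 1, all ≤ ⌊22/2⌋ = 11.
No neighbour of 1 does as well, so 1 is the unique centroid.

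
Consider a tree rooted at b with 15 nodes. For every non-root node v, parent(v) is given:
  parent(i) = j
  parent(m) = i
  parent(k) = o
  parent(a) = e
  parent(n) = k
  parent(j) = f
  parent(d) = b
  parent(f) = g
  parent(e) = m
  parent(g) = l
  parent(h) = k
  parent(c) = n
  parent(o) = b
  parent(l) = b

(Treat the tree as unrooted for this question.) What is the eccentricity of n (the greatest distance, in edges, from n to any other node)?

11

The node farthest from n is a, via n-k-o-b-l-g-f-j-i-m-e-a — 11 edges.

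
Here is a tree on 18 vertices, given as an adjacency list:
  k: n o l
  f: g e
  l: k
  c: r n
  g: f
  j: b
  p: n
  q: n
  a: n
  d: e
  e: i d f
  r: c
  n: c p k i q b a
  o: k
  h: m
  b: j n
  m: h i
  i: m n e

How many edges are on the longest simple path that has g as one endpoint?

6

A farthest node from g is j (l, o, r also at distance 6).
The path g–f–e–i–n–b–j has 6 edges.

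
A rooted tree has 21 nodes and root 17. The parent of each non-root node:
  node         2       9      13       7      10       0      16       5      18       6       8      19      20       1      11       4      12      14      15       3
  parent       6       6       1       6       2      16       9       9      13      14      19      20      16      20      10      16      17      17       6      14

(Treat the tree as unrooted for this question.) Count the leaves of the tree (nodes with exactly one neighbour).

Degree-1 nodes: 0, 3, 4, 5, 7, 8, 11, 12, 15, 18 — 10 of them.

10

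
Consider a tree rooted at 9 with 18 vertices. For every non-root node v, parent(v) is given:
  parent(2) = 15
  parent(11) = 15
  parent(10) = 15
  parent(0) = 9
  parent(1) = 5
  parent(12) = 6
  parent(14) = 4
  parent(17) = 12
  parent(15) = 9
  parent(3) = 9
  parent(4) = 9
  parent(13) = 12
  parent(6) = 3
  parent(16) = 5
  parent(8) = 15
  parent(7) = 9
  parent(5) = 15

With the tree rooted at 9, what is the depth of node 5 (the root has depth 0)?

2

Path from 9 to 5: 9 – 15 – 5, which has 2 edges.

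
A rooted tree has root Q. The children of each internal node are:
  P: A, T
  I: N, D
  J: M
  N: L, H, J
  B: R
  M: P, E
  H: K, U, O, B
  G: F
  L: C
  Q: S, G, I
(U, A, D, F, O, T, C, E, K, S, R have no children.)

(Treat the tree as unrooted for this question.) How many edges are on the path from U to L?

The path is U – H – N – L, which has 3 edges.

3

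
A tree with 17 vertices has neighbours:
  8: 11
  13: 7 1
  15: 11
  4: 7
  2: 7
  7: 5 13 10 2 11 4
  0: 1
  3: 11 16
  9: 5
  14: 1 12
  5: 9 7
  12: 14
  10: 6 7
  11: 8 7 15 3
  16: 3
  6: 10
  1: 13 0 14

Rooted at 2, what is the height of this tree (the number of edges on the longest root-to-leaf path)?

5

A deepest node is 12, reached by 2-7-13-1-14-12.
That path has 5 edges, so the height is 5.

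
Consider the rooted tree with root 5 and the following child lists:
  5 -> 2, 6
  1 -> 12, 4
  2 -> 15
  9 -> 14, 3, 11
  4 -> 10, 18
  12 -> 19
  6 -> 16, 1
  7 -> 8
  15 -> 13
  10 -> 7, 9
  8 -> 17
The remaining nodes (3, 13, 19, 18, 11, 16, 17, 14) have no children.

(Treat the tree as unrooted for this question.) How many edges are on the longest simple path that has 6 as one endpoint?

A farthest node from 6 is 17.
The path 6 – 1 – 4 – 10 – 7 – 8 – 17 has 6 edges.

6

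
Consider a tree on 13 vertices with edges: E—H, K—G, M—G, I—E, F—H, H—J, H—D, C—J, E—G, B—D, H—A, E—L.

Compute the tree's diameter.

5

BFS from K reaches C last, at distance 5; BFS from C confirms no node is farther.
Path: K–G–E–H–J–C.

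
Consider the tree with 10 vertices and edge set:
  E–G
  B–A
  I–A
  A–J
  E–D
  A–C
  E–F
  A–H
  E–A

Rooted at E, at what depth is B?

2

E – A – B — 2 edges.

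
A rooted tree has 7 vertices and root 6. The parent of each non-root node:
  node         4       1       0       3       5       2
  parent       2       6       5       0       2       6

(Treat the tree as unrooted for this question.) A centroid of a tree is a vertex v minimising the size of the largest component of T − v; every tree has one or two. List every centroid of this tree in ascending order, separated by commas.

If 2 is removed the pieces have sizes 3, 2, 1, all ≤ ⌊7/2⌋ = 3.
No neighbour of 2 does as well, so 2 is the unique centroid.

2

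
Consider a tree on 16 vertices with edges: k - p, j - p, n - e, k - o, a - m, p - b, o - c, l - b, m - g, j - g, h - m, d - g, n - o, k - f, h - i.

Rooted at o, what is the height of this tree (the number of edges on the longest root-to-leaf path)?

7

A deepest node is i, reached by o-k-p-j-g-m-h-i.
That path has 7 edges, so the height is 7.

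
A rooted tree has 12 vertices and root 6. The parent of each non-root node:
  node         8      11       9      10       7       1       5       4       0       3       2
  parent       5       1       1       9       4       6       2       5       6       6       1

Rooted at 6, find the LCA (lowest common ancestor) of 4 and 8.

Path 4→root: 4 5 2 1 6; path 8→root: 8 5 2 1 6.
First common node: 5.

5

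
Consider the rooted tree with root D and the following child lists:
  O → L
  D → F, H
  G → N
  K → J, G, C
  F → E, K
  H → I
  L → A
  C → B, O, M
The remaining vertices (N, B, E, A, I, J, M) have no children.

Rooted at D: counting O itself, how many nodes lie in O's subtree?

3

The subtree rooted at O contains: O, L, A — 3 nodes.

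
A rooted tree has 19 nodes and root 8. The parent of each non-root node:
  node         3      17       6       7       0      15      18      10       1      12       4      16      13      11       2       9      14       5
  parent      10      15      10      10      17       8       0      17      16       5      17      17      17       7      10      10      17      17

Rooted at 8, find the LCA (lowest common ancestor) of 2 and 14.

17

2's ancestor chain is 2, 10, 17, 15, 8 and 14's is 14, 17, 15, 8; they first meet at 17.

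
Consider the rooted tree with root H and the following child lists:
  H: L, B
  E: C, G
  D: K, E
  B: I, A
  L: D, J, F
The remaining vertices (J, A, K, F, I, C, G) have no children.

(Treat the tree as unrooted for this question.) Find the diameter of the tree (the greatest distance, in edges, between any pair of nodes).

BFS from A reaches C last, at distance 6; BFS from C confirms no node is farther.
Path: A–B–H–L–D–E–C.

6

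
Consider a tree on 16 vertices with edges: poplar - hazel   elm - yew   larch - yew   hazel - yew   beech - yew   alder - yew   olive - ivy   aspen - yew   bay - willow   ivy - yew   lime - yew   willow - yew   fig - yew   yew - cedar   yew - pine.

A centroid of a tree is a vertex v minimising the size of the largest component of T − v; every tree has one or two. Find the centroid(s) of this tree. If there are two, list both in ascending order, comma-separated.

yew

If yew is removed the pieces have sizes 2, 2, 2, 1, 1, 1, 1, 1, 1, 1, 1, 1, all ≤ ⌊16/2⌋ = 8.
Every other node leaves some component of size > 8, so the centroid is unique.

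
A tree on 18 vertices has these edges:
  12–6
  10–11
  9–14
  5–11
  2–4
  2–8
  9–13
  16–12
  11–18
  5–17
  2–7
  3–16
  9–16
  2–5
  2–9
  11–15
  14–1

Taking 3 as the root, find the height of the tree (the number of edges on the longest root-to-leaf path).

6

The longest root-to-leaf path is 3-16-9-2-5-11-10 (6 edges).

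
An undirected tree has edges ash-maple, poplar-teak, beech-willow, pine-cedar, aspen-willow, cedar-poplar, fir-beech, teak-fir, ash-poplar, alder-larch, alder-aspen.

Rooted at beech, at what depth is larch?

beech – willow – aspen – alder – larch — 4 edges.

4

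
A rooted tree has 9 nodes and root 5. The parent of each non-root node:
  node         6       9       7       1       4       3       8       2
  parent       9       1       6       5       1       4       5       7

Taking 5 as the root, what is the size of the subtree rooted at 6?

Descendants of 6 (including itself): 6, 7, 2. That's 3.

3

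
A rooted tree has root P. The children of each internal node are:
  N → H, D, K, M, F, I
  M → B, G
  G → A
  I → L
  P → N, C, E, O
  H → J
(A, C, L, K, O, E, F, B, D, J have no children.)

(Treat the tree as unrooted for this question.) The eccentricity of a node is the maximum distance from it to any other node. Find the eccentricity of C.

Distances from C peak at 5, attained at A.
C–P–N–M–G–A

5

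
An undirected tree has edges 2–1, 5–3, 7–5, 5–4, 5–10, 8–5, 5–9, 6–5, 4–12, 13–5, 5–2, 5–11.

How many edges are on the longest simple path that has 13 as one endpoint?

3

A farthest node from 13 is 1 (12 also at distance 3).
The path 13-5-2-1 has 3 edges.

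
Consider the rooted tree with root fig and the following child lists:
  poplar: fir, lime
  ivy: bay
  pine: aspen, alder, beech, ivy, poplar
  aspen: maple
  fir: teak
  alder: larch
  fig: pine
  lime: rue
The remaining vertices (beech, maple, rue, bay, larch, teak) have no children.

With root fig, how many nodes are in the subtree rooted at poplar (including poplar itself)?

The subtree rooted at poplar contains: poplar, fir, lime, teak, rue — 5 nodes.

5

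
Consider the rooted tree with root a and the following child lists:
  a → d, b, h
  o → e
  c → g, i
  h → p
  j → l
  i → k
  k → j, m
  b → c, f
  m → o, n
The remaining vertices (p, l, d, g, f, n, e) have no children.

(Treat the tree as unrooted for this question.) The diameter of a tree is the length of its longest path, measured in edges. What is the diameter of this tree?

BFS from e reaches p last, at distance 9; BFS from p confirms no node is farther.
Path: e - o - m - k - i - c - b - a - h - p.

9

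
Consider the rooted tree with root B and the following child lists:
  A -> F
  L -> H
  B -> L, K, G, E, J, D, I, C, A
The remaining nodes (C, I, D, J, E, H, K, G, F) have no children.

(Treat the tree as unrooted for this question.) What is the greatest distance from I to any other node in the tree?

The node farthest from I is F (H also at distance 3), via I – B – A – F — 3 edges.

3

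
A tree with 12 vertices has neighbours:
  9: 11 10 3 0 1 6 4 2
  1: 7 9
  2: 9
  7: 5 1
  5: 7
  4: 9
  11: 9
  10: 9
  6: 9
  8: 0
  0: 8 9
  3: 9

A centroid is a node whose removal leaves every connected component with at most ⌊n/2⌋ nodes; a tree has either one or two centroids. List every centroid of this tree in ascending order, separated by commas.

If 9 is removed the pieces have sizes 3, 2, 1, 1, 1, 1, 1, 1, all ≤ ⌊12/2⌋ = 6.
Every other node leaves some component of size > 6, so the centroid is unique.

9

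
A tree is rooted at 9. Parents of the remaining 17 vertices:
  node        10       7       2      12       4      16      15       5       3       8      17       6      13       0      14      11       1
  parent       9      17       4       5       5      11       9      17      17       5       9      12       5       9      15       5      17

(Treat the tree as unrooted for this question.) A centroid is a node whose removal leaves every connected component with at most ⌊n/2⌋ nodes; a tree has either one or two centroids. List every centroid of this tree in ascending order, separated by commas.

5, 17

Removing 5 splits the tree into components of sizes 9, 2, 2, 2, 1, 1; the largest is 9 ≤ ⌊18/2⌋ = 9.
Its neighbour 17 also leaves a largest component of size 9, so both are centroids.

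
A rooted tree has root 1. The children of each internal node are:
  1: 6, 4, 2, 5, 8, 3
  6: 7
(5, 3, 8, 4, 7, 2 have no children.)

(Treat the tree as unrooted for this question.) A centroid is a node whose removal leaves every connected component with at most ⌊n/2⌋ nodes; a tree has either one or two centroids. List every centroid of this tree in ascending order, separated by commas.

Removing 1 splits the tree into components of sizes 2, 1, 1, 1, 1, 1; the largest is 2 ≤ ⌊8/2⌋ = 4.
Every other node leaves some component of size > 4, so the centroid is unique.

1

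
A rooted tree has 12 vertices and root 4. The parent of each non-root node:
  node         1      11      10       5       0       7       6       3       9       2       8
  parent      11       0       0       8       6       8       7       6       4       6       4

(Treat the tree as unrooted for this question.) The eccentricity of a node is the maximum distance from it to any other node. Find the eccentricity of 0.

A farthest node from 0 is 9.
The path 0-6-7-8-4-9 has 5 edges.

5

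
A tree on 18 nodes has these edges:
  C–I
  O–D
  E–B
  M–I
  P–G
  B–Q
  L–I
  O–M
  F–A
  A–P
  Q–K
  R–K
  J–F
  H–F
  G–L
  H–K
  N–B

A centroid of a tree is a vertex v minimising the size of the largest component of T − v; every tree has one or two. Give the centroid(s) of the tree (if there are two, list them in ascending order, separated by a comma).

Removing A splits the tree into components of sizes 9, 8; the largest is 9 ≤ ⌊18/2⌋ = 9.
F is adjacent to A and is also a centroid (the largest component after removing it is likewise 9).

A, F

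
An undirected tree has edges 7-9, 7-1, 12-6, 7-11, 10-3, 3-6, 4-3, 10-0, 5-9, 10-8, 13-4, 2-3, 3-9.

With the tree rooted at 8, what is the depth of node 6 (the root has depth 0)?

3

Path from 8 to 6: 8 → 10 → 3 → 6, which has 3 edges.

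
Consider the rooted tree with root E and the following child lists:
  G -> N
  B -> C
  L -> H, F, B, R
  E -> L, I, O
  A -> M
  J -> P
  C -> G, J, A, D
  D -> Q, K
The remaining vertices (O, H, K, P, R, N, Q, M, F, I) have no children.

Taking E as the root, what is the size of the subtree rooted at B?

The subtree rooted at B contains: B, C, D, J, A, G, Q, K, P, M, N — 11 nodes.

11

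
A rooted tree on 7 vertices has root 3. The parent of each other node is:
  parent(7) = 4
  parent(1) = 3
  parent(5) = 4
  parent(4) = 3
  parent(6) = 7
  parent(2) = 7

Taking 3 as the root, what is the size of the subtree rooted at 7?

3

The subtree rooted at 7 contains: 7, 6, 2 — 3 nodes.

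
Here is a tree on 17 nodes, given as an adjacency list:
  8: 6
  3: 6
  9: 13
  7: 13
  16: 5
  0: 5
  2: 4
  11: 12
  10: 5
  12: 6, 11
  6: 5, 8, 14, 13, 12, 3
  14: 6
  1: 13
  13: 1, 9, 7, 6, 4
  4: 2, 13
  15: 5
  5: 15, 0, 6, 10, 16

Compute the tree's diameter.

BFS from 11 reaches 2 last, at distance 5; BFS from 2 confirms no node is farther.
Path: 11-12-6-13-4-2.

5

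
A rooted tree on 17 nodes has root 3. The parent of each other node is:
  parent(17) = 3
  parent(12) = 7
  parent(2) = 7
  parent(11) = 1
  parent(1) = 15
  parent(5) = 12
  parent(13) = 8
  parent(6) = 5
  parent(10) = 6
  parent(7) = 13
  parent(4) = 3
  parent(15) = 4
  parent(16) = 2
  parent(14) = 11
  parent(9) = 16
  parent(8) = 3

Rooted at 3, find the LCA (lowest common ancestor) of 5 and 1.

3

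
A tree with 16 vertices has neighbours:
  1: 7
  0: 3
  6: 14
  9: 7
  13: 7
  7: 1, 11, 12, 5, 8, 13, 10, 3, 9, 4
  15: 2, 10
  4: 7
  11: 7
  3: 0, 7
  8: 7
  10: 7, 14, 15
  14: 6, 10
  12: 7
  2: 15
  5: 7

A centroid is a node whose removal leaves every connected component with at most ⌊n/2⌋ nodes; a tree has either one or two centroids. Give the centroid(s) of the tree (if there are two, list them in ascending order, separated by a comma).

7

Delete 7: the remaining components have sizes 5, 2, 1, 1, 1, 1, 1, 1, 1, 1. Max 5 ≤ 8, so 7 is a centroid.
Every other node leaves some component of size > 8, so the centroid is unique.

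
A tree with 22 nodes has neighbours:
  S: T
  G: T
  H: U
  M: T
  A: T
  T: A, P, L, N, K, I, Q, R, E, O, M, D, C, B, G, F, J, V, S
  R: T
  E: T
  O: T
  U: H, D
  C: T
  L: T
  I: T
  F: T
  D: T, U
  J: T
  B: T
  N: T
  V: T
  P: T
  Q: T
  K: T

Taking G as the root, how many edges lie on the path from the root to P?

Path from G to P: G → T → P, which has 2 edges.

2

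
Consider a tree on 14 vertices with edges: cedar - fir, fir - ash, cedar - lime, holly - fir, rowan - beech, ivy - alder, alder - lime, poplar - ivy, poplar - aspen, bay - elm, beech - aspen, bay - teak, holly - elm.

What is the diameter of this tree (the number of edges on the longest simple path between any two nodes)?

12

BFS from teak reaches rowan last, at distance 12; BFS from rowan confirms no node is farther.
Path: teak–bay–elm–holly–fir–cedar–lime–alder–ivy–poplar–aspen–beech–rowan.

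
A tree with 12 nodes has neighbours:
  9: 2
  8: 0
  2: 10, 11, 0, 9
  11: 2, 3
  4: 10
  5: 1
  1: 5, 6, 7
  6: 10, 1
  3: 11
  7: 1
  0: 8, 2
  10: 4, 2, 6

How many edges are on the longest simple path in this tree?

6

Starting from 3, a farthest node is 7 at distance 6.
One longest path: 3 - 11 - 2 - 10 - 6 - 1 - 7.
So the diameter is 6.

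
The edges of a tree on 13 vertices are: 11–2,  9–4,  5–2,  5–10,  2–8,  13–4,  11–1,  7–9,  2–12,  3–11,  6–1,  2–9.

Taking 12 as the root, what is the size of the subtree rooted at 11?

The subtree rooted at 11 contains: 11, 1, 3, 6 — 4 nodes.

4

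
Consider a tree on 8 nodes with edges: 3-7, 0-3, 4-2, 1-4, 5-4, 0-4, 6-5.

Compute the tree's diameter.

5

Starting from 6, a farthest node is 7 at distance 5.
One longest path: 6–5–4–0–3–7.
So the diameter is 5.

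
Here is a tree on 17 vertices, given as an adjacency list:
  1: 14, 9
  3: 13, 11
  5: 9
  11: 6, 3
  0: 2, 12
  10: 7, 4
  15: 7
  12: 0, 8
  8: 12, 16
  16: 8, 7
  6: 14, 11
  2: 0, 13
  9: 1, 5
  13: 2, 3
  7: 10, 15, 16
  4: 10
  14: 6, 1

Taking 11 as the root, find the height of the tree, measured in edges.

10

The longest root-to-leaf path is 11-3-13-2-0-12-8-16-7-10-4 (10 edges).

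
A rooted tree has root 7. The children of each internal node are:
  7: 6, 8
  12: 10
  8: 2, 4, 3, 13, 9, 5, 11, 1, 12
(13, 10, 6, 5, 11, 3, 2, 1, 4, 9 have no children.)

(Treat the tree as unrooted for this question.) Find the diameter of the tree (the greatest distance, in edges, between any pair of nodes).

4

A longest path is 10 - 12 - 8 - 7 - 6, with 4 edges.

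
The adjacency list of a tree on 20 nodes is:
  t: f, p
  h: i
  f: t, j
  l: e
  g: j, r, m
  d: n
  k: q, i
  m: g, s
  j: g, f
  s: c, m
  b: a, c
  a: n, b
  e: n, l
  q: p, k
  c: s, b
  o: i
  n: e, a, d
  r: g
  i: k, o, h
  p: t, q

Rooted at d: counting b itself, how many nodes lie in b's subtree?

b's subtree: {b, c, s, m, g, j, r, f, t, p, q, k, i, o, h}, size 15.

15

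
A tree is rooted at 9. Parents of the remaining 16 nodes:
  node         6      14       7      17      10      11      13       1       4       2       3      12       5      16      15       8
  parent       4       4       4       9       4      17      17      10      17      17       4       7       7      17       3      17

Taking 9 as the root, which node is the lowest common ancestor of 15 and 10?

4

Path 15→root: 15 3 4 17 9; path 10→root: 10 4 17 9.
First common node: 4.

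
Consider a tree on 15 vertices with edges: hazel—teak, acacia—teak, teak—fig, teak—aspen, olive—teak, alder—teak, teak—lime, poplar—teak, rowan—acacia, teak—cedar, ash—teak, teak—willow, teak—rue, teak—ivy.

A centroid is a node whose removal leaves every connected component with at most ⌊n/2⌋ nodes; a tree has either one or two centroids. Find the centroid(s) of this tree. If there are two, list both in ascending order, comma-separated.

teak

Removing teak splits the tree into components of sizes 2, 1, 1, 1, 1, 1, 1, 1, 1, 1, 1, 1, 1; the largest is 2 ≤ ⌊15/2⌋ = 7.
Every other node leaves some component of size > 7, so the centroid is unique.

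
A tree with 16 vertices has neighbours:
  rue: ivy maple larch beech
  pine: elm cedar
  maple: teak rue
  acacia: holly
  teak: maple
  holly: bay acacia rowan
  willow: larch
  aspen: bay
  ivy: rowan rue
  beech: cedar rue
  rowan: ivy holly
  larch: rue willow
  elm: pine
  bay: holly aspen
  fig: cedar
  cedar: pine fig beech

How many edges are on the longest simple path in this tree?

9

BFS from aspen reaches elm last, at distance 9; BFS from elm confirms no node is farther.
Path: aspen-bay-holly-rowan-ivy-rue-beech-cedar-pine-elm.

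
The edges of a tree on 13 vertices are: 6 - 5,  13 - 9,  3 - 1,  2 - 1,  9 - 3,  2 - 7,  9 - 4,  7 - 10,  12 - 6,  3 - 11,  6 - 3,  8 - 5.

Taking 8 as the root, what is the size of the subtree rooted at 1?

4

The subtree rooted at 1 contains: 1, 2, 7, 10 — 4 nodes.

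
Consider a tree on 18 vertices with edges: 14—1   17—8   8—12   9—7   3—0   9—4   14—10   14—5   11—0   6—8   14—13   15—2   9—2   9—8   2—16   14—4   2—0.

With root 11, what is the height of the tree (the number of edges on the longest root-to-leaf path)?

5 sits deepest: 11 – 0 – 2 – 9 – 4 – 14 – 5 — 6 edges from the root.

6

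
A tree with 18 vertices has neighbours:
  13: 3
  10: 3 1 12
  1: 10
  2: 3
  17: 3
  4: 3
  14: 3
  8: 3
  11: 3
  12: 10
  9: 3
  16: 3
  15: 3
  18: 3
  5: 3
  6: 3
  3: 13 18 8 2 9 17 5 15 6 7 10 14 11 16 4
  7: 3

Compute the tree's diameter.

3

BFS from 12 reaches 16 last, at distance 3; BFS from 16 confirms no node is farther.
Path: 12–10–3–16.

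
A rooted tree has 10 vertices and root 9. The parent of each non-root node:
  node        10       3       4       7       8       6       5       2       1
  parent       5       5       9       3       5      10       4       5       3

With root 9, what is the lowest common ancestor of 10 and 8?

Ancestors of 10 (toward the root): 10, 5, 4, 9.
Ancestors of 8: 8, 5, 4, 9.
The deepest node appearing in both lists is 5.

5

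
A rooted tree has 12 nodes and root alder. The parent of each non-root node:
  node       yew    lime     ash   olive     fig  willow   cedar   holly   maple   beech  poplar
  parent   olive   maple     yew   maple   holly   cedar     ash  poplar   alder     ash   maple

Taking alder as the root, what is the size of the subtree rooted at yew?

yew's subtree: {yew, ash, cedar, beech, willow}, size 5.

5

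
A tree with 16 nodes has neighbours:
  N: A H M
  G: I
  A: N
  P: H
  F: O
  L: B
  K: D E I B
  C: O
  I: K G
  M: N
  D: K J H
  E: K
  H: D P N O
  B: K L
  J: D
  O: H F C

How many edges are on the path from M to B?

The path is M - N - H - D - K - B, which has 5 edges.

5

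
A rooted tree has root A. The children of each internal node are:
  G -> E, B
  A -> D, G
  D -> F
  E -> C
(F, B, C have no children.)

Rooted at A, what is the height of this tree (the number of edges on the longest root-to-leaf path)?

C sits deepest: A–G–E–C — 3 edges from the root.

3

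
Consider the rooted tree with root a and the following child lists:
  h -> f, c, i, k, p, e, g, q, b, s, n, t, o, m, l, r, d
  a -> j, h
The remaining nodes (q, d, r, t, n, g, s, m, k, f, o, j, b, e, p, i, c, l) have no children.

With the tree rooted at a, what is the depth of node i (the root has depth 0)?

Climbing from i to the root: i–h–a. That's 2 steps.

2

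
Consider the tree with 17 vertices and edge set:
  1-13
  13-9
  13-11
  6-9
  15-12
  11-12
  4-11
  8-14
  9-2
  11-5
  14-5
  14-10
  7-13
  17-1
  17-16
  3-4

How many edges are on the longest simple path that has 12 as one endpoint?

The node farthest from 12 is 16, via 12 – 11 – 13 – 1 – 17 – 16 — 5 edges.

5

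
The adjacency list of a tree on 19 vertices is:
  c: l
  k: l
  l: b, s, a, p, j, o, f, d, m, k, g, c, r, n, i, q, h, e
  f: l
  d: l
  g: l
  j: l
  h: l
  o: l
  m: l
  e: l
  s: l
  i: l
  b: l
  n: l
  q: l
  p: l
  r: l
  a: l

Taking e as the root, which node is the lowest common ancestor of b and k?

b's ancestor chain is b, l, e and k's is k, l, e; they first meet at l.

l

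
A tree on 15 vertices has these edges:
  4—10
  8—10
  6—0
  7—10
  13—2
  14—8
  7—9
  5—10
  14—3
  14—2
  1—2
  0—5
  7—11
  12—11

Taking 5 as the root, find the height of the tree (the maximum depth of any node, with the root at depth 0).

5

The longest root-to-leaf path is 5 – 10 – 8 – 14 – 2 – 1 (5 edges).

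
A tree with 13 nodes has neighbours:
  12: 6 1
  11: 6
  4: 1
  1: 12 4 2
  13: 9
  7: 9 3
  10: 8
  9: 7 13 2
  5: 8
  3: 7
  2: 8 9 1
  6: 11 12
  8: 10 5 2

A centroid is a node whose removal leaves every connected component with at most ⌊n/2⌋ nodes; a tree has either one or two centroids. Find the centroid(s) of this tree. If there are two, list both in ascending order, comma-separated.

2

Removing 2 splits the tree into components of sizes 5, 4, 3; the largest is 5 ≤ ⌊13/2⌋ = 6.
Every other node leaves some component of size > 6, so the centroid is unique.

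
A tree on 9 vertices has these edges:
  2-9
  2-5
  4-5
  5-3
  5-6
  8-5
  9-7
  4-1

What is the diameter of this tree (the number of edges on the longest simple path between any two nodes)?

BFS from 7 reaches 1 last, at distance 5; BFS from 1 confirms no node is farther.
Path: 7 - 9 - 2 - 5 - 4 - 1.

5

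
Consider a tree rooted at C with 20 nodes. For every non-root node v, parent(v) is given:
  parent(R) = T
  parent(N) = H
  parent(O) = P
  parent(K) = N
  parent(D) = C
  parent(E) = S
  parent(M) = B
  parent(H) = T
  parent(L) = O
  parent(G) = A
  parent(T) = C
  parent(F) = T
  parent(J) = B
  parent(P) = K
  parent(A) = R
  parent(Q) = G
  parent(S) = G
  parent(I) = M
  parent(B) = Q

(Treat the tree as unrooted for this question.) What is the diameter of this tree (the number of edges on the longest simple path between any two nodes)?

13

A longest path is I-M-B-Q-G-A-R-T-H-N-K-P-O-L, with 13 edges.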